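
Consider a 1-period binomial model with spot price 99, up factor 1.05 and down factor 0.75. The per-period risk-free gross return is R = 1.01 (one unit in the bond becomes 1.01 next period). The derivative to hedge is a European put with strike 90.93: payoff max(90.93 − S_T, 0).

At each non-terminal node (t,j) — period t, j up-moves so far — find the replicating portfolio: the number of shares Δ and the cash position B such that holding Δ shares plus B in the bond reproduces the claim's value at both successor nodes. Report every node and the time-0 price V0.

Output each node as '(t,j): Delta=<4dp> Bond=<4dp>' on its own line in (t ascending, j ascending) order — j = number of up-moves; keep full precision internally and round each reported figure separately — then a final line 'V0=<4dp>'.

No-arbitrage ⇒ martingale measure with p* = (R−d)/(u−d) = 0.8667.
Terminal values V(1,·): V(1,0)=16.6800, V(1,1)=0.0000
(0,0): S=99.0000. Δ = (V_up−V_dn)/(S_up−S_dn) = (0.0000−16.6800)/(103.9500−74.2500) = -0.5616. V = [p*·0.0000 + (1−p*)·16.6800]/1.01 = 2.2020. B = V − Δ·S = 57.8020.
Check: Δ(0,0)·S0 + B(0,0) = 2.2020 = V0.

(0,0): Delta=-0.5616 Bond=57.8020
V0=2.2020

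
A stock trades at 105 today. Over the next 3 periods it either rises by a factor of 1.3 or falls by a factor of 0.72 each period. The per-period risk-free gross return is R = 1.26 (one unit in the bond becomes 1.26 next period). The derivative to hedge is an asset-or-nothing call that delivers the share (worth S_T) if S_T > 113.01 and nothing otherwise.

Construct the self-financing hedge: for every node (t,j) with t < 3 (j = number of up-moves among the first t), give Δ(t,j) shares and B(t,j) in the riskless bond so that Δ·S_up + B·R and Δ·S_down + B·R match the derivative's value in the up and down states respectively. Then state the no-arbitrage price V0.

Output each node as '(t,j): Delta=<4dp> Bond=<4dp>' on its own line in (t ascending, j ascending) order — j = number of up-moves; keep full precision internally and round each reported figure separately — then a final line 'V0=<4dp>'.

No-arbitrage ⇒ martingale measure with p* = (R−d)/(u−d) = 0.9310.
Terminal payoffs: V(3,0)=0.0000, V(3,1)=0.0000, V(3,2)=127.7640, V(3,3)=230.6850
Node (2,0) S=54.4320: V=(p*·0.0000+(1−p*)·0.0000)/1.26=0.0000; Δ=(0.0000−0.0000)/(70.7616−39.1910)=0.0000; B=V−Δ·S=0.0000
Node (2,1) S=98.2800: V=(p*·127.7640+(1−p*)·0.0000)/1.26=94.4069; Δ=(127.7640−0.0000)/(127.7640−70.7616)=2.2414; B=V−Δ·S=-125.8759
Node (2,2) S=177.4500: V=(p*·230.6850+(1−p*)·127.7640)/1.26=177.4500; Δ=(230.6850−127.7640)/(230.6850−127.7640)=1.0000; B=V−Δ·S=0.0000
Node (1,0) S=75.6000: V=(p*·94.4069+(1−p*)·0.0000)/1.26=69.7588; Δ=(94.4069−0.0000)/(98.2800−54.4320)=2.1530; B=V−Δ·S=-93.0117
Node (1,1) S=136.5000: V=(p*·177.4500+(1−p*)·94.4069)/1.26=136.2880; Δ=(177.4500−94.4069)/(177.4500−98.2800)=1.0489; B=V−Δ·S=-6.8898
Node (0,0) S=105.0000: V=(p*·136.2880+(1−p*)·69.7588)/1.26=104.5236; Δ=(136.2880−69.7588)/(136.5000−75.6000)=1.0924; B=V−Δ·S=-10.1819
Root portfolio cost Δ·105+B reproduces V0=104.5236.

(0,0): Delta=1.0924 Bond=-10.1819
(1,0): Delta=2.1530 Bond=-93.0117
(1,1): Delta=1.0489 Bond=-6.8898
(2,0): Delta=0.0000 Bond=0.0000
(2,1): Delta=2.2414 Bond=-125.8759
(2,2): Delta=1.0000 Bond=0.0000
V0=104.5236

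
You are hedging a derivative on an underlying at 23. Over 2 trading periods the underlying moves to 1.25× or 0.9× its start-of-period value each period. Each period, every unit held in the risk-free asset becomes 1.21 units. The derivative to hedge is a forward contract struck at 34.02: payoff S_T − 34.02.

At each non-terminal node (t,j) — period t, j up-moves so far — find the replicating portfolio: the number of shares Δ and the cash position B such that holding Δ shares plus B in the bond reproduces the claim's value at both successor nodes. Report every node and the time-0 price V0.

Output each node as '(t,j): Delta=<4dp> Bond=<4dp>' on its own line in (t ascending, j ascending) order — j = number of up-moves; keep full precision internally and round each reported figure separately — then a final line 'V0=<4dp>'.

Risk-neutral probability p* = (R−d)/(u−d) = (1.21−0.9)/(1.25−0.9) = 0.8857.
At expiry t=2: V(2,0)=-15.3900, V(2,1)=-8.1450, V(2,2)=1.9175
Node (1,0) S=20.7000: V=(p*·-8.1450+(1−p*)·-15.3900)/1.21=-7.4157; Δ=(-8.1450−-15.3900)/(25.8750−18.6300)=1.0000; B=V−Δ·S=-28.1157
Node (1,1) S=28.7500: V=(p*·1.9175+(1−p*)·-8.1450)/1.21=0.6343; Δ=(1.9175−-8.1450)/(35.9375−25.8750)=1.0000; B=V−Δ·S=-28.1157
Node (0,0) S=23.0000: V=(p*·0.6343+(1−p*)·-7.4157)/1.21=-0.2361; Δ=(0.6343−-7.4157)/(28.7500−20.7000)=1.0000; B=V−Δ·S=-23.2361
Self-financing check: at every node Δ·S+B equals the discounted successor values.

(0,0): Delta=1.0000 Bond=-23.2361
(1,0): Delta=1.0000 Bond=-28.1157
(1,1): Delta=1.0000 Bond=-28.1157
V0=-0.2361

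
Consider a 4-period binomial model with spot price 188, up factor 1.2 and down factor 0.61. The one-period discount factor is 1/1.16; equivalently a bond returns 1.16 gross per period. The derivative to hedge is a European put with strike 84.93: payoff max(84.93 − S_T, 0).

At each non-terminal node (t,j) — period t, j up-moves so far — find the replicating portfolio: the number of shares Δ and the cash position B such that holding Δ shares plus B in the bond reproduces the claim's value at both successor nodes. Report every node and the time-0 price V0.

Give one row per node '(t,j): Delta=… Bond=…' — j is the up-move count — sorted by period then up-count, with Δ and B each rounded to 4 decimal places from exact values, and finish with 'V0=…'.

Risk-neutral probability p* = (R−d)/(u−d) = (1.16−0.61)/(1.2−0.61) = 0.9322.
Terminal values V(4,·): V(4,0)=58.8998, V(4,1)=33.7231, V(4,2)=0.0000, V(4,3)=0.0000, V(4,4)=0.0000
(3,0): S=42.6724. Δ = (V_up−V_dn)/(S_up−S_dn) = (33.7231−58.8998)/(51.2069−26.0302) = -1.0000. V = [p*·33.7231 + (1−p*)·58.8998]/1.16 = 30.5431. B = V − Δ·S = 73.2155.
(3,1): S=83.9458. Δ = (V_up−V_dn)/(S_up−S_dn) = (0.0000−33.7231)/(100.7349−51.2069) = -0.6809. V = [p*·0.0000 + (1−p*)·33.7231]/1.16 = 1.9710. B = V − Δ·S = 59.1287.
(3,2): S=165.1392. Δ = (V_up−V_dn)/(S_up−S_dn) = (0.0000−0.0000)/(198.1670−100.7349) = 0.0000. V = [p*·0.0000 + (1−p*)·0.0000]/1.16 = 0.0000. B = V − Δ·S = 0.0000.
(3,3): S=324.8640. Δ = (V_up−V_dn)/(S_up−S_dn) = (0.0000−0.0000)/(389.8368−198.1670) = 0.0000. V = [p*·0.0000 + (1−p*)·0.0000]/1.16 = 0.0000. B = V − Δ·S = 0.0000.
(2,0): S=69.9548. Δ = (V_up−V_dn)/(S_up−S_dn) = (1.9710−30.5431)/(83.9458−42.6724) = -0.6923. V = [p*·1.9710 + (1−p*)·30.5431]/1.16 = 3.3690. B = V − Δ·S = 51.7964.
(2,1): S=137.6160. Δ = (V_up−V_dn)/(S_up−S_dn) = (0.0000−1.9710)/(165.1392−83.9458) = -0.0243. V = [p*·0.0000 + (1−p*)·1.9710]/1.16 = 0.1152. B = V − Δ·S = 3.4558.
(2,2): S=270.7200. Δ = (V_up−V_dn)/(S_up−S_dn) = (0.0000−0.0000)/(324.8640−165.1392) = 0.0000. V = [p*·0.0000 + (1−p*)·0.0000]/1.16 = 0.0000. B = V − Δ·S = 0.0000.
(1,0): S=114.6800. Δ = (V_up−V_dn)/(S_up−S_dn) = (0.1152−3.3690)/(137.6160−69.9548) = -0.0481. V = [p*·0.1152 + (1−p*)·3.3690]/1.16 = 0.2895. B = V − Δ·S = 5.8044.
(1,1): S=225.6000. Δ = (V_up−V_dn)/(S_up−S_dn) = (0.0000−0.1152)/(270.7200−137.6160) = -0.0009. V = [p*·0.0000 + (1−p*)·0.1152]/1.16 = 0.0067. B = V − Δ·S = 0.2020.
(0,0): S=188.0000. Δ = (V_up−V_dn)/(S_up−S_dn) = (0.0067−0.2895)/(225.6000−114.6800) = -0.0025. V = [p*·0.0067 + (1−p*)·0.2895]/1.16 = 0.0223. B = V − Δ·S = 0.5016.
Each (Δ,B) replicates both successor values, so the strategy is self-financing and V0 is arbitrage-free.

(0,0): Delta=-0.0025 Bond=0.5016
(1,0): Delta=-0.0481 Bond=5.8044
(1,1): Delta=-0.0009 Bond=0.2020
(2,0): Delta=-0.6923 Bond=51.7964
(2,1): Delta=-0.0243 Bond=3.4558
(2,2): Delta=0.0000 Bond=0.0000
(3,0): Delta=-1.0000 Bond=73.2155
(3,1): Delta=-0.6809 Bond=59.1287
(3,2): Delta=0.0000 Bond=0.0000
(3,3): Delta=0.0000 Bond=0.0000
V0=0.0223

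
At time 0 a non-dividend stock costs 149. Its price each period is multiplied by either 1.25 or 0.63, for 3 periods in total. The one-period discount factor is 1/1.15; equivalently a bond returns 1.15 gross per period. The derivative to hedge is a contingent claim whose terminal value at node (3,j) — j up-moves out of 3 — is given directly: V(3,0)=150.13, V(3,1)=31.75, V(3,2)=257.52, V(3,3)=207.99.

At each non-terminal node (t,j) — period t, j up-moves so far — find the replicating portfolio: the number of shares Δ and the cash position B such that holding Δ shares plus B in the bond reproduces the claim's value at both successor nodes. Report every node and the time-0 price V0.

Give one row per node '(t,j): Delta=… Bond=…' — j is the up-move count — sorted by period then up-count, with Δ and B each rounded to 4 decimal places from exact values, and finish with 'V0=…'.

No-arbitrage ⇒ martingale measure with p* = (R−d)/(u−d) = 0.8387.
Terminal values V(3,·): V(3,0)=150.1300, V(3,1)=31.7500, V(3,2)=257.5200, V(3,3)=207.9900
(2,0): S=59.1381. Δ = (V_up−V_dn)/(S_up−S_dn) = (31.7500−150.1300)/(73.9226−37.2570) = -3.2286. V = [p*·31.7500 + (1−p*)·150.1300]/1.15 = 44.2118. B = V − Δ·S = 235.1473.
(2,1): S=117.3375. Δ = (V_up−V_dn)/(S_up−S_dn) = (257.5200−31.7500)/(146.6719−73.9226) = 3.1034. V = [p*·257.5200 + (1−p*)·31.7500]/1.15 = 192.2656. B = V − Δ·S = -171.8795.
(2,2): S=232.8125. Δ = (V_up−V_dn)/(S_up−S_dn) = (207.9900−257.5200)/(291.0156−146.6719) = -0.3431. V = [p*·207.9900 + (1−p*)·257.5200]/1.15 = 187.8076. B = V − Δ·S = 267.6947.
(1,0): S=93.8700. Δ = (V_up−V_dn)/(S_up−S_dn) = (192.2656−44.2118)/(117.3375−59.1381) = 2.5439. V = [p*·192.2656 + (1−p*)·44.2118]/1.15 = 146.4226. B = V − Δ·S = -92.3739.
(1,1): S=186.2500. Δ = (V_up−V_dn)/(S_up−S_dn) = (187.8076−192.2656)/(232.8125−117.3375) = -0.0386. V = [p*·187.8076 + (1−p*)·192.2656]/1.15 = 163.9362. B = V − Δ·S = 171.1266.
(0,0): S=149.0000. Δ = (V_up−V_dn)/(S_up−S_dn) = (163.9362−146.4226)/(186.2500−93.8700) = 0.1896. V = [p*·163.9362 + (1−p*)·146.4226]/1.15 = 140.0969. B = V − Δ·S = 111.8492.
Each (Δ,B) replicates both successor values, so the strategy is self-financing and V0 is arbitrage-free.

(0,0): Delta=0.1896 Bond=111.8492
(1,0): Delta=2.5439 Bond=-92.3739
(1,1): Delta=-0.0386 Bond=171.1266
(2,0): Delta=-3.2286 Bond=235.1473
(2,1): Delta=3.1034 Bond=-171.8795
(2,2): Delta=-0.3431 Bond=267.6947
V0=140.0969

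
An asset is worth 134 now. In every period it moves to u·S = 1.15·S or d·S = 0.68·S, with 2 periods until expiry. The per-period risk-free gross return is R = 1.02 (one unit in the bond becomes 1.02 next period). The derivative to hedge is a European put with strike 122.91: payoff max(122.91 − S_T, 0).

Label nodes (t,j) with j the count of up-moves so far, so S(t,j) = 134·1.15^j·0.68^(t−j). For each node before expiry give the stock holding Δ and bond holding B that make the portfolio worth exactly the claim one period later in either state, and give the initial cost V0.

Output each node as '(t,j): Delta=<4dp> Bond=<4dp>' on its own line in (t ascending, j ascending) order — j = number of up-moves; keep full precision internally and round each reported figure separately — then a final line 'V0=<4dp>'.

No-arbitrage ⇒ martingale measure with p* = (R−d)/(u−d) = 0.7234.
Payoff layer (t=2): V(2,0)=60.9484, V(2,1)=18.1220, V(2,2)=0.0000
(1,0): S=91.1200. Δ = (V_up−V_dn)/(S_up−S_dn) = (18.1220−60.9484)/(104.7880−61.9616) = -1.0000. V = [p*·18.1220 + (1−p*)·60.9484]/1.02 = 29.3800. B = V − Δ·S = 120.5000.
(1,1): S=154.1000. Δ = (V_up−V_dn)/(S_up−S_dn) = (0.0000−18.1220)/(177.2150−104.7880) = -0.2502. V = [p*·0.0000 + (1−p*)·18.1220]/1.02 = 4.9142. B = V − Δ·S = 43.4716.
(0,0): S=134.0000. Δ = (V_up−V_dn)/(S_up−S_dn) = (4.9142−29.3800)/(154.1000−91.1200) = -0.3885. V = [p*·4.9142 + (1−p*)·29.3800]/1.02 = 11.4523. B = V − Δ·S = 63.5072.
Each (Δ,B) replicates both successor values, so the strategy is self-financing and V0 is arbitrage-free.

(0,0): Delta=-0.3885 Bond=63.5072
(1,0): Delta=-1.0000 Bond=120.5000
(1,1): Delta=-0.2502 Bond=43.4716
V0=11.4523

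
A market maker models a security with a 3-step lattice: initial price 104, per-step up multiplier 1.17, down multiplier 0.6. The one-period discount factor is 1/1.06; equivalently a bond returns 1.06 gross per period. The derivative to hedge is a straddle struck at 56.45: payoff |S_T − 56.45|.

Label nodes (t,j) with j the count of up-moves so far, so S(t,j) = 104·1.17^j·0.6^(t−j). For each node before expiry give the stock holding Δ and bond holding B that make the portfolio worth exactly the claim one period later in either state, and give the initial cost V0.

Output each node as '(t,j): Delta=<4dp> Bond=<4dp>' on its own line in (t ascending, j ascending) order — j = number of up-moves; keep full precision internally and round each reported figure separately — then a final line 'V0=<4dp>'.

No-arbitrage ⇒ martingale measure with p* = (R−d)/(u−d) = 0.8070.
Payoff layer (t=3): V(3,0)=33.9860, V(3,1)=12.6452, V(3,2)=28.9694, V(3,3)=110.1178
  t=2,j=0: stock 37.4400 → up 43.8048 (V=12.6452), down 22.4640 (V=33.9860). Price 15.8147; hedge Δ=-1.0000, bond B=53.2547.
  t=2,j=1: stock 73.0080 → up 85.4194 (V=28.9694), down 43.8048 (V=12.6452). Price 24.3576; hedge Δ=0.3923, bond B=-4.2813.
  t=2,j=2: stock 142.3656 → up 166.5678 (V=110.1178), down 85.4194 (V=28.9694). Price 89.1109; hedge Δ=1.0000, bond B=-53.2547.
  t=1,j=0: stock 62.4000 → up 73.0080 (V=24.3576), down 37.4400 (V=15.8147). Price 21.4236; hedge Δ=0.2402, bond B=6.4360.
  t=1,j=1: stock 121.6800 → up 142.3656 (V=89.1109), down 73.0080 (V=24.3576). Price 72.2780; hedge Δ=0.9336, bond B=-41.3242.
  t=0,j=0: stock 104.0000 → up 121.6800 (V=72.2780), down 62.4000 (V=21.4236). Price 58.9283; hedge Δ=0.8579, bond B=-30.2900.
Check: Δ(0,0)·S0 + B(0,0) = 58.9283 = V0.

(0,0): Delta=0.8579 Bond=-30.2900
(1,0): Delta=0.2402 Bond=6.4360
(1,1): Delta=0.9336 Bond=-41.3242
(2,0): Delta=-1.0000 Bond=53.2547
(2,1): Delta=0.3923 Bond=-4.2813
(2,2): Delta=1.0000 Bond=-53.2547
V0=58.9283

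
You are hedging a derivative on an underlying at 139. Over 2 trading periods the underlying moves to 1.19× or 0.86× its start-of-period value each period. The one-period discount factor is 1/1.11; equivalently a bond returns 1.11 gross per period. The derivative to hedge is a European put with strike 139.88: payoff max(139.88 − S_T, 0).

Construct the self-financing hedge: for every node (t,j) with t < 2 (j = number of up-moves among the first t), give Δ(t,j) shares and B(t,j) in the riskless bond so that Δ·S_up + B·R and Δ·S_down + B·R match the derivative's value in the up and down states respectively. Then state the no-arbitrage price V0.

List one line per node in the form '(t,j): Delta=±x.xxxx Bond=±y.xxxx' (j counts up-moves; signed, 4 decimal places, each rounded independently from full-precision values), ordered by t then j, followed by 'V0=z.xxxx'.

(0,0): Delta=-0.1765 Bond=26.3058
(1,0): Delta=-0.9399 Bond=120.4476
(1,1): Delta=0.0000 Bond=0.0000
V0=1.7685

The replicating-portfolio and risk-neutral prices coincide; use p* = (1.11−0.86)/(1.19−0.86) = 0.7576 for the latter.
At expiry t=2: V(2,0)=37.0756, V(2,1)=0.0000, V(2,2)=0.0000
Node (1,0) S=119.5400: V=(p*·0.0000+(1−p*)·37.0756)/1.11=8.0973; Δ=(0.0000−37.0756)/(142.2526−102.8044)=-0.9399; B=V−Δ·S=120.4476
Node (1,1) S=165.4100: V=(p*·0.0000+(1−p*)·0.0000)/1.11=0.0000; Δ=(0.0000−0.0000)/(196.8379−142.2526)=0.0000; B=V−Δ·S=0.0000
Node (0,0) S=139.0000: V=(p*·0.0000+(1−p*)·8.0973)/1.11=1.7685; Δ=(0.0000−8.0973)/(165.4100−119.5400)=-0.1765; B=V−Δ·S=26.3058
Check: Δ(0,0)·S0 + B(0,0) = 1.7685 = V0.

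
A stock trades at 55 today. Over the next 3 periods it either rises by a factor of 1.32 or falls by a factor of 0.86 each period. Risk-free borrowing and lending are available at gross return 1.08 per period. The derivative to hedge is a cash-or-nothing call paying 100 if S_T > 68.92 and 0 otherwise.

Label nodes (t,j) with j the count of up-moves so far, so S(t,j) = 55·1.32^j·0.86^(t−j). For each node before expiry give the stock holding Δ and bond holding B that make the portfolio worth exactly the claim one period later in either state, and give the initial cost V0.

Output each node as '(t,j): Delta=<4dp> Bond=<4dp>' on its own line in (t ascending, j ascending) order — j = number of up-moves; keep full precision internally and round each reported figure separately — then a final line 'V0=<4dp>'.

Under the risk-neutral measure, an up-move has probability p* = (R−d)/(u−d) = 0.4783 and values discount at R = 1.08.
Terminal payoffs: V(3,0)=0.0000, V(3,1)=0.0000, V(3,2)=100.0000, V(3,3)=100.0000
  t=2,j=0: stock 40.6780 → up 53.6950 (V=0.0000), down 34.9831 (V=0.0000). Price 0.0000; hedge Δ=0.0000, bond B=0.0000.
  t=2,j=1: stock 62.4360 → up 82.4155 (V=100.0000), down 53.6950 (V=0.0000). Price 44.2834; hedge Δ=3.4818, bond B=-173.1079.
  t=2,j=2: stock 95.8320 → up 126.4982 (V=100.0000), down 82.4155 (V=100.0000). Price 92.5926; hedge Δ=0.0000, bond B=92.5926.
  t=1,j=0: stock 47.3000 → up 62.4360 (V=44.2834), down 40.6780 (V=0.0000). Price 19.6102; hedge Δ=2.0353, bond B=-76.6581.
  t=1,j=1: stock 72.6000 → up 95.8320 (V=92.5926), down 62.4360 (V=44.2834). Price 62.3961; hedge Δ=1.4466, bond B=-42.6238.
  t=0,j=0: stock 55.0000 → up 72.6000 (V=62.3961), down 47.3000 (V=19.6102). Price 37.1047; hedge Δ=1.6911, bond B=-55.9082.
Each (Δ,B) replicates both successor values, so the strategy is self-financing and V0 is arbitrage-free.

(0,0): Delta=1.6911 Bond=-55.9082
(1,0): Delta=2.0353 Bond=-76.6581
(1,1): Delta=1.4466 Bond=-42.6238
(2,0): Delta=0.0000 Bond=0.0000
(2,1): Delta=3.4818 Bond=-173.1079
(2,2): Delta=0.0000 Bond=92.5926
V0=37.1047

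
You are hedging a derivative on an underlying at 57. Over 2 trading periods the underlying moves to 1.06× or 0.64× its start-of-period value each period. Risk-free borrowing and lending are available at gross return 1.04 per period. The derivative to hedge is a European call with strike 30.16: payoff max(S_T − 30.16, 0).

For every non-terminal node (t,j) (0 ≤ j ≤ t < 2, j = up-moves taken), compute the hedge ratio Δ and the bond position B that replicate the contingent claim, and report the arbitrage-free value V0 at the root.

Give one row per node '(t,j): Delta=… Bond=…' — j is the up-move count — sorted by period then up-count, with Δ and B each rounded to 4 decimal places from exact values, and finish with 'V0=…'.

Since d<R<u, set p* = (R−d)/(u−d) = 0.9524; price each node as the discounted p*-expectation of its children.
Terminal payoffs: V(2,0)=0.0000, V(2,1)=8.5088, V(2,2)=33.8852
  t=1,j=0: stock 36.4800 → up 38.6688 (V=8.5088), down 23.3472 (V=0.0000). Price 7.7919; hedge Δ=0.5553, bond B=-12.4671.
  t=1,j=1: stock 60.4200 → up 64.0452 (V=33.8852), down 38.6688 (V=8.5088). Price 31.4200; hedge Δ=1.0000, bond B=-29.0000.
  t=0,j=0: stock 57.0000 → up 60.4200 (V=31.4200), down 36.4800 (V=7.7919). Price 29.1297; hedge Δ=0.9870, bond B=-27.1276.
Each (Δ,B) replicates both successor values, so the strategy is self-financing and V0 is arbitrage-free.

(0,0): Delta=0.9870 Bond=-27.1276
(1,0): Delta=0.5553 Bond=-12.4671
(1,1): Delta=1.0000 Bond=-29.0000
V0=29.1297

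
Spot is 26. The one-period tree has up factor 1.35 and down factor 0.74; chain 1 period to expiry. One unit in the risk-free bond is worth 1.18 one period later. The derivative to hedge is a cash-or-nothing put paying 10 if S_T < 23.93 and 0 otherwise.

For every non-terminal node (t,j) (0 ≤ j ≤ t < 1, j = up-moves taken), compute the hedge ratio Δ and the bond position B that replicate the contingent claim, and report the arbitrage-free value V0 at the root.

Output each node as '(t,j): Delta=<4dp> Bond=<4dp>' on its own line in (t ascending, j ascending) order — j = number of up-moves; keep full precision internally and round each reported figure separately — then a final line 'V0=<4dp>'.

(0,0): Delta=-0.6305 Bond=18.7552
V0=2.3618

The replicating-portfolio and risk-neutral prices coincide; use p* = (1.18−0.74)/(1.35−0.74) = 0.7213 for the latter.
At expiry t=1: V(1,0)=10.0000, V(1,1)=0.0000
(0,0): S=26.0000. Δ = (V_up−V_dn)/(S_up−S_dn) = (0.0000−10.0000)/(35.1000−19.2400) = -0.6305. V = [p*·0.0000 + (1−p*)·10.0000]/1.18 = 2.3618. B = V − Δ·S = 18.7552.
Self-financing check: at every node Δ·S+B equals the discounted successor values.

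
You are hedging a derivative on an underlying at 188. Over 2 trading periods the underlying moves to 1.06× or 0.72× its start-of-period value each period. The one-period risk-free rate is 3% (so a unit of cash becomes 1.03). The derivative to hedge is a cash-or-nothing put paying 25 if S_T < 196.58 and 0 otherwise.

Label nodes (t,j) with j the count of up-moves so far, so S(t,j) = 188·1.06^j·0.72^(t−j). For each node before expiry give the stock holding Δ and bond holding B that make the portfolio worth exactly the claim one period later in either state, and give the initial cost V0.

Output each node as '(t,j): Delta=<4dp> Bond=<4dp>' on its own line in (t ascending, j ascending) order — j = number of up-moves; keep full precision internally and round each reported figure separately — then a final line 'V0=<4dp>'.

(0,0): Delta=-0.3462 Bond=69.0639
(1,0): Delta=0.0000 Bond=24.2718
(1,1): Delta=-0.3690 Bond=75.6710
V0=3.9750

The replicating-portfolio and risk-neutral prices coincide; use p* = (1.03−0.72)/(1.06−0.72) = 0.9118 for the latter.
Terminal payoffs: V(2,0)=25.0000, V(2,1)=25.0000, V(2,2)=0.0000
Node (1,0) S=135.3600: V=(p*·25.0000+(1−p*)·25.0000)/1.03=24.2718; Δ=(25.0000−25.0000)/(143.4816−97.4592)=0.0000; B=V−Δ·S=24.2718
Node (1,1) S=199.2800: V=(p*·0.0000+(1−p*)·25.0000)/1.03=2.1416; Δ=(0.0000−25.0000)/(211.2368−143.4816)=-0.3690; B=V−Δ·S=75.6710
Node (0,0) S=188.0000: V=(p*·2.1416+(1−p*)·24.2718)/1.03=3.9750; Δ=(2.1416−24.2718)/(199.2800−135.3600)=-0.3462; B=V−Δ·S=69.0639
Self-financing check: at every node Δ·S+B equals the discounted successor values.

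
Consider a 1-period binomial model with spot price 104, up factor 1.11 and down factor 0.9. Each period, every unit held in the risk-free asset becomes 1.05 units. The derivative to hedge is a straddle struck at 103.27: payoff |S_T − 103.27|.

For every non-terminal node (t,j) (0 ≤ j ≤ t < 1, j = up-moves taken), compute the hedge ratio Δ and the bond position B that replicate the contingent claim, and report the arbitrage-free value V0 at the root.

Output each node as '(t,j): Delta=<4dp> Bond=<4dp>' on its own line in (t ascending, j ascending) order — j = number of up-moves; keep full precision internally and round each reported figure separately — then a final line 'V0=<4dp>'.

(0,0): Delta=0.1145 Bond=-0.9946
V0=10.9102

Risk-neutral probability p* = (R−d)/(u−d) = (1.05−0.9)/(1.11−0.9) = 0.7143.
Terminal values V(1,·): V(1,0)=9.6700, V(1,1)=12.1700
Node (0,0) S=104.0000: V=(p*·12.1700+(1−p*)·9.6700)/1.05=10.9102; Δ=(12.1700−9.6700)/(115.4400−93.6000)=0.1145; B=V−Δ·S=-0.9946
The time-0 hedge costs 10.9102, which is the no-arbitrage price.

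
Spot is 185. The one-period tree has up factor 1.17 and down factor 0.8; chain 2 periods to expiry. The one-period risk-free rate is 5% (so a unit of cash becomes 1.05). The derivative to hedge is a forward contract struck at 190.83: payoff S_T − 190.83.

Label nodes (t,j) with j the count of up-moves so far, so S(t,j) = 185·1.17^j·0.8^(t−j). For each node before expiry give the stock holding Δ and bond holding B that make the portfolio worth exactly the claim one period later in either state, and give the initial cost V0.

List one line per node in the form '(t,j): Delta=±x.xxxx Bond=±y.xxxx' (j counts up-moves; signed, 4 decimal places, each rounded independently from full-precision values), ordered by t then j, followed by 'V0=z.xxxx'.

(0,0): Delta=1.0000 Bond=-173.0884
(1,0): Delta=1.0000 Bond=-181.7429
(1,1): Delta=1.0000 Bond=-181.7429
V0=11.9116

No-arbitrage ⇒ martingale measure with p* = (R−d)/(u−d) = 0.6757.
Terminal values V(2,·): V(2,0)=-72.4300, V(2,1)=-17.6700, V(2,2)=62.4165
Node (1,0) S=148.0000: V=(p*·-17.6700+(1−p*)·-72.4300)/1.05=-33.7429; Δ=(-17.6700−-72.4300)/(173.1600−118.4000)=1.0000; B=V−Δ·S=-181.7429
Node (1,1) S=216.4500: V=(p*·62.4165+(1−p*)·-17.6700)/1.05=34.7071; Δ=(62.4165−-17.6700)/(253.2465−173.1600)=1.0000; B=V−Δ·S=-181.7429
Node (0,0) S=185.0000: V=(p*·34.7071+(1−p*)·-33.7429)/1.05=11.9116; Δ=(34.7071−-33.7429)/(216.4500−148.0000)=1.0000; B=V−Δ·S=-173.0884
Each (Δ,B) replicates both successor values, so the strategy is self-financing and V0 is arbitrage-free.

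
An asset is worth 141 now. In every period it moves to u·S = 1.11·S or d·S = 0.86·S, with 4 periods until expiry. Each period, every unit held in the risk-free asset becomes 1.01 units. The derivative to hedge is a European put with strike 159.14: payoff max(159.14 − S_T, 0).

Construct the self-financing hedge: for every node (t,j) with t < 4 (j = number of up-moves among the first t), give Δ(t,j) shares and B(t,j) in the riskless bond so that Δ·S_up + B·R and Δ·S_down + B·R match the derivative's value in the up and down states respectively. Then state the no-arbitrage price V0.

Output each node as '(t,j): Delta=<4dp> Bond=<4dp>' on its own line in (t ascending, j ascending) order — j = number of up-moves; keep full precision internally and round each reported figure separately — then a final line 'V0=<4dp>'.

Under the risk-neutral measure, an up-move has probability p* = (R−d)/(u−d) = 0.6000 and values discount at R = 1.01.
At expiry t=4: V(4,0)=82.0118, V(4,1)=59.5909, V(4,2)=30.6522, V(4,3)=0.0000, V(4,4)=0.0000
  t=3,j=0: stock 89.6839 → up 99.5491 (V=59.5909), down 77.1282 (V=82.0118). Price 67.8805; hedge Δ=-1.0000, bond B=157.5644.
  t=3,j=1: stock 115.7548 → up 128.4878 (V=30.6522), down 99.5491 (V=59.5909). Price 41.8096; hedge Δ=-1.0000, bond B=157.5644.
  t=3,j=2: stock 149.4044 → up 165.8389 (V=0.0000), down 128.4878 (V=30.6522). Price 12.1395; hedge Δ=-0.8206, bond B=134.7482.
  t=3,j=3: stock 192.8360 → up 214.0479 (V=0.0000), down 165.8389 (V=0.0000). Price 0.0000; hedge Δ=0.0000, bond B=0.0000.
  t=2,j=0: stock 104.2836 → up 115.7548 (V=41.8096), down 89.6839 (V=67.8805). Price 51.7207; hedge Δ=-1.0000, bond B=156.0043.
  t=2,j=1: stock 134.5986 → up 149.4044 (V=12.1395), down 115.7548 (V=41.8096). Price 23.7698; hedge Δ=-0.8817, bond B=142.4502.
  t=2,j=2: stock 173.7261 → up 192.8360 (V=0.0000), down 149.4044 (V=12.1395). Price 4.8077; hedge Δ=-0.2795, bond B=53.3656.
  t=1,j=0: stock 121.2600 → up 134.5986 (V=23.7698), down 104.2836 (V=51.7207). Price 34.6041; hedge Δ=-0.9220, bond B=146.4077.
  t=1,j=1: stock 156.5100 → up 173.7261 (V=4.8077), down 134.5986 (V=23.7698). Price 12.2699; hedge Δ=-0.4846, bond B=88.1182.
  t=0,j=0: stock 141.0000 → up 156.5100 (V=12.2699), down 121.2600 (V=34.6041). Price 20.9936; hedge Δ=-0.6336, bond B=110.3307.
Check: Δ(0,0)·S0 + B(0,0) = 20.9936 = V0.

(0,0): Delta=-0.6336 Bond=110.3307
(1,0): Delta=-0.9220 Bond=146.4077
(1,1): Delta=-0.4846 Bond=88.1182
(2,0): Delta=-1.0000 Bond=156.0043
(2,1): Delta=-0.8817 Bond=142.4502
(2,2): Delta=-0.2795 Bond=53.3656
(3,0): Delta=-1.0000 Bond=157.5644
(3,1): Delta=-1.0000 Bond=157.5644
(3,2): Delta=-0.8206 Bond=134.7482
(3,3): Delta=0.0000 Bond=0.0000
V0=20.9936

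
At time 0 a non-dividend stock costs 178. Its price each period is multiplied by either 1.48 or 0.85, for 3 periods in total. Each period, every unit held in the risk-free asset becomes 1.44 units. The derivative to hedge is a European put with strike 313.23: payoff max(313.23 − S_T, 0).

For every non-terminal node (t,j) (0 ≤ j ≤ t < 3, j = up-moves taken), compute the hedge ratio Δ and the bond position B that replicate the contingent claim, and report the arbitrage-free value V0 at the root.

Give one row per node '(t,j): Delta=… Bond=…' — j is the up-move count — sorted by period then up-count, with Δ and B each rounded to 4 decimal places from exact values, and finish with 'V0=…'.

Since d<R<u, set p* = (R−d)/(u−d) = 0.9365; price each node as the discounted p*-expectation of its children.
Terminal payoffs: V(3,0)=203.9158, V(3,1)=122.8946, V(3,2)=0.0000, V(3,3)=0.0000
  t=2,j=0: stock 128.6050 → up 190.3354 (V=122.8946), down 109.3142 (V=203.9158). Price 88.9158; hedge Δ=-1.0000, bond B=217.5208.
  t=2,j=1: stock 223.9240 → up 331.4075 (V=0.0000), down 190.3354 (V=122.8946). Price 5.4186; hedge Δ=-0.8711, bond B=200.4894.
  t=2,j=2: stock 389.8912 → up 577.0390 (V=0.0000), down 331.4075 (V=0.0000). Price 0.0000; hedge Δ=0.0000, bond B=0.0000.
  t=1,j=0: stock 151.3000 → up 223.9240 (V=5.4186), down 128.6050 (V=88.9158). Price 7.4445; hedge Δ=-0.8760, bond B=139.9797.
  t=1,j=1: stock 263.4400 → up 389.8912 (V=0.0000), down 223.9240 (V=5.4186). Price 0.2389; hedge Δ=-0.0326, bond B=8.8399.
  t=0,j=0: stock 178.0000 → up 263.4400 (V=0.2389), down 151.3000 (V=7.4445). Price 0.4836; hedge Δ=-0.0643, bond B=11.9210.
Self-financing check: at every node Δ·S+B equals the discounted successor values.

(0,0): Delta=-0.0643 Bond=11.9210
(1,0): Delta=-0.8760 Bond=139.9797
(1,1): Delta=-0.0326 Bond=8.8399
(2,0): Delta=-1.0000 Bond=217.5208
(2,1): Delta=-0.8711 Bond=200.4894
(2,2): Delta=0.0000 Bond=0.0000
V0=0.4836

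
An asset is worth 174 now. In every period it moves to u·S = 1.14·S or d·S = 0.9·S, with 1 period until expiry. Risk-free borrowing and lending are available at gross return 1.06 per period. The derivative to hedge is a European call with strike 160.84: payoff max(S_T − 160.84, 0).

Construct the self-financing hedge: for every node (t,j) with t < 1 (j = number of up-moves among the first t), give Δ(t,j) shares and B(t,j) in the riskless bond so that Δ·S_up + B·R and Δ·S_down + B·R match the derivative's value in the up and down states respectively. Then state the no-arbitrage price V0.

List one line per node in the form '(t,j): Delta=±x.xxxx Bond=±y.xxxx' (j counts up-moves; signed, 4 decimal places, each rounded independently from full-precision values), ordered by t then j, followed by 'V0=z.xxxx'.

(0,0): Delta=0.8985 Bond=-132.7358
V0=23.5975

Since d<R<u, set p* = (R−d)/(u−d) = 0.6667; price each node as the discounted p*-expectation of its children.
At expiry t=1: V(1,0)=0.0000, V(1,1)=37.5200
(0,0): S=174.0000. Δ = (V_up−V_dn)/(S_up−S_dn) = (37.5200−0.0000)/(198.3600−156.6000) = 0.8985. V = [p*·37.5200 + (1−p*)·0.0000]/1.06 = 23.5975. B = V − Δ·S = -132.7358.
Self-financing check: at every node Δ·S+B equals the discounted successor values.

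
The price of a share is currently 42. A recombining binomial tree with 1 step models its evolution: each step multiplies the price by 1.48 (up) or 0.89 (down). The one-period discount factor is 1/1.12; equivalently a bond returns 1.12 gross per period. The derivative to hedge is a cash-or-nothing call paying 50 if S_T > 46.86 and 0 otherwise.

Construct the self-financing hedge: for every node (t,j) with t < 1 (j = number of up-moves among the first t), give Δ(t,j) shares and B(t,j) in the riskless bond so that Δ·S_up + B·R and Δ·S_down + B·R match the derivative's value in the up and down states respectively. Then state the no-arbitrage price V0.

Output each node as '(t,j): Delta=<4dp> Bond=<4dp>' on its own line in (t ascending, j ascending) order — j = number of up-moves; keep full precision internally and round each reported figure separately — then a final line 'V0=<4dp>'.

(0,0): Delta=2.0178 Bond=-67.3426
V0=17.4031

The replicating-portfolio and risk-neutral prices coincide; use p* = (1.12−0.89)/(1.48−0.89) = 0.3898 for the latter.
Terminal payoffs: V(1,0)=0.0000, V(1,1)=50.0000
Node (0,0) S=42.0000: V=(p*·50.0000+(1−p*)·0.0000)/1.12=17.4031; Δ=(50.0000−0.0000)/(62.1600−37.3800)=2.0178; B=V−Δ·S=-67.3426
Check: Δ(0,0)·S0 + B(0,0) = 17.4031 = V0.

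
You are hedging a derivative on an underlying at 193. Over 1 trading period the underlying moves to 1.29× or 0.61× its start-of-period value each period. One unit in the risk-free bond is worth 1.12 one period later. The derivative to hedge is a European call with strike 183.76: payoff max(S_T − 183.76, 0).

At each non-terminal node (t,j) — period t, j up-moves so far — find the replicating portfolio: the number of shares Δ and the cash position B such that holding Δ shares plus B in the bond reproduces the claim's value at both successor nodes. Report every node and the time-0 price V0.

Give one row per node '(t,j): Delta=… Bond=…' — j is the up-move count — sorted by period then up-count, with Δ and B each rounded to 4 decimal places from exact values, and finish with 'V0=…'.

(0,0): Delta=0.4969 Bond=-52.2296
V0=43.6674

No-arbitrage ⇒ martingale measure with p* = (R−d)/(u−d) = 0.7500.
Terminal payoffs: V(1,0)=0.0000, V(1,1)=65.2100
(0,0): S=193.0000. Δ = (V_up−V_dn)/(S_up−S_dn) = (65.2100−0.0000)/(248.9700−117.7300) = 0.4969. V = [p*·65.2100 + (1−p*)·0.0000]/1.12 = 43.6674. B = V − Δ·S = -52.2296.
Self-financing check: at every node Δ·S+B equals the discounted successor values.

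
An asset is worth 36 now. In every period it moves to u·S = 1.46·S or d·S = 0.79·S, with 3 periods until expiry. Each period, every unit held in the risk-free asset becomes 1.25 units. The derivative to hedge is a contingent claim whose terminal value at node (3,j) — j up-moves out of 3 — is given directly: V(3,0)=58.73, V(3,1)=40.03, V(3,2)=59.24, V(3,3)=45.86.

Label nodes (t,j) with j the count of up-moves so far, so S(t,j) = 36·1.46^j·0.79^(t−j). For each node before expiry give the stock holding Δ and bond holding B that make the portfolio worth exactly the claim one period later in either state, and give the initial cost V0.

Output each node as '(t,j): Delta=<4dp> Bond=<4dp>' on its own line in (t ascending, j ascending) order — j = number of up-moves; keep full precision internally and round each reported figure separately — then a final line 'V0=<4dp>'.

(0,0): Delta=0.0033 Bond=25.9975
(1,0): Delta=0.3076 Bond=23.8406
(1,1): Delta=-0.0719 Bond=36.4487
(2,0): Delta=-1.2423 Bond=64.6234
(2,1): Delta=0.6905 Bond=13.9035
(2,2): Delta=-0.2602 Bond=60.0131
V0=26.1156

Under the risk-neutral measure, an up-move has probability p* = (R−d)/(u−d) = 0.6866 and values discount at R = 1.25.
Terminal payoffs: V(3,0)=58.7300, V(3,1)=40.0300, V(3,2)=59.2400, V(3,3)=45.8600
Node (2,0) S=22.4676: V=(p*·40.0300+(1−p*)·58.7300)/1.25=36.7130; Δ=(40.0300−58.7300)/(32.8027−17.7494)=-1.2423; B=V−Δ·S=64.6234
Node (2,1) S=41.5224: V=(p*·59.2400+(1−p*)·40.0300)/1.25=42.5752; Δ=(59.2400−40.0300)/(60.6227−32.8027)=0.6905; B=V−Δ·S=13.9035
Node (2,2) S=76.7376: V=(p*·45.8600+(1−p*)·59.2400)/1.25=40.0430; Δ=(45.8600−59.2400)/(112.0369−60.6227)=-0.2602; B=V−Δ·S=60.0131
Node (1,0) S=28.4400: V=(p*·42.5752+(1−p*)·36.7130)/1.25=32.5902; Δ=(42.5752−36.7130)/(41.5224−22.4676)=0.3076; B=V−Δ·S=23.8406
Node (1,1) S=52.5600: V=(p*·40.0430+(1−p*)·42.5752)/1.25=32.6693; Δ=(40.0430−42.5752)/(76.7376−41.5224)=-0.0719; B=V−Δ·S=36.4487
Node (0,0) S=36.0000: V=(p*·32.6693+(1−p*)·32.5902)/1.25=26.1156; Δ=(32.6693−32.5902)/(52.5600−28.4400)=0.0033; B=V−Δ·S=25.9975
Self-financing check: at every node Δ·S+B equals the discounted successor values.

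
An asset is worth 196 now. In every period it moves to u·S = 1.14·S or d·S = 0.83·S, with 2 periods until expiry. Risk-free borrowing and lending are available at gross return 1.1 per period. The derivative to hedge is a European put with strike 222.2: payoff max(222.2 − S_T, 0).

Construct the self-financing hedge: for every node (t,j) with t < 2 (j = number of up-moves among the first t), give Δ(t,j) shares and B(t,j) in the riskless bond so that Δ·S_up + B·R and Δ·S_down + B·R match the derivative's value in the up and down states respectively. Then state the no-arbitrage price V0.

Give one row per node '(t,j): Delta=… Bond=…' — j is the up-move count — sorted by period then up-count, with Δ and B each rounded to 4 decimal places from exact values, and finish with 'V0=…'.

Under the risk-neutral measure, an up-move has probability p* = (R−d)/(u−d) = 0.8710 and values discount at R = 1.1.
Payoff layer (t=2): V(2,0)=87.1756, V(2,1)=36.7448, V(2,2)=0.0000
  t=1,j=0: stock 162.6800 → up 185.4552 (V=36.7448), down 135.0244 (V=87.1756). Price 39.3200; hedge Δ=-1.0000, bond B=202.0000.
  t=1,j=1: stock 223.4400 → up 254.7216 (V=0.0000), down 185.4552 (V=36.7448). Price 4.3102; hedge Δ=-0.5305, bond B=122.8419.
  t=0,j=0: stock 196.0000 → up 223.4400 (V=4.3102), down 162.6800 (V=39.3200). Price 8.0251; hedge Δ=-0.5762, bond B=120.9598.
Root portfolio cost Δ·196+B reproduces V0=8.0251.

(0,0): Delta=-0.5762 Bond=120.9598
(1,0): Delta=-1.0000 Bond=202.0000
(1,1): Delta=-0.5305 Bond=122.8419
V0=8.0251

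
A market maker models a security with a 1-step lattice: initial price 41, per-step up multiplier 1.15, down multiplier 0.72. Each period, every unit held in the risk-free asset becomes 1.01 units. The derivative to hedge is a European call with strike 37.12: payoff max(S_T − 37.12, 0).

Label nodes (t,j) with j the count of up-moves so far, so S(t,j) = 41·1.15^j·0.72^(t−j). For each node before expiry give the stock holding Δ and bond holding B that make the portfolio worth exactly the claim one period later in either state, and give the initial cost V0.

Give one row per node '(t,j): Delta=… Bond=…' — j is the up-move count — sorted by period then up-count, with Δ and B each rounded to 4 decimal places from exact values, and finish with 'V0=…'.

(0,0): Delta=0.5689 Bond=-16.6281
V0=6.6974

Risk-neutral probability p* = (R−d)/(u−d) = (1.01−0.72)/(1.15−0.72) = 0.6744.
At expiry t=1: V(1,0)=0.0000, V(1,1)=10.0300
Node (0,0) S=41.0000: V=(p*·10.0300+(1−p*)·0.0000)/1.01=6.6974; Δ=(10.0300−0.0000)/(47.1500−29.5200)=0.5689; B=V−Δ·S=-16.6281
Each (Δ,B) replicates both successor values, so the strategy is self-financing and V0 is arbitrage-free.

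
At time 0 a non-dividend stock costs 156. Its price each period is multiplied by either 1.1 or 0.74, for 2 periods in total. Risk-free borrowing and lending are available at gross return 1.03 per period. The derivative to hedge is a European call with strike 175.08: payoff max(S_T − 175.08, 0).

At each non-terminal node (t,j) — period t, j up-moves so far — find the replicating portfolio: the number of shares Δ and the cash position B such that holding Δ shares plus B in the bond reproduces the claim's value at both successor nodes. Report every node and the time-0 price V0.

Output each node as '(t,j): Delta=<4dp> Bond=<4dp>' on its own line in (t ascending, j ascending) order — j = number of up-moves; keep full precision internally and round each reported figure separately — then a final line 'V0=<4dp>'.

No-arbitrage ⇒ martingale measure with p* = (R−d)/(u−d) = 0.8056.
Terminal values V(2,·): V(2,0)=0.0000, V(2,1)=0.0000, V(2,2)=13.6800
(1,0): S=115.4400. Δ = (V_up−V_dn)/(S_up−S_dn) = (0.0000−0.0000)/(126.9840−85.4256) = 0.0000. V = [p*·0.0000 + (1−p*)·0.0000]/1.03 = 0.0000. B = V − Δ·S = 0.0000.
(1,1): S=171.6000. Δ = (V_up−V_dn)/(S_up−S_dn) = (13.6800−0.0000)/(188.7600−126.9840) = 0.2214. V = [p*·13.6800 + (1−p*)·0.0000]/1.03 = 10.6990. B = V − Δ·S = -27.3010.
(0,0): S=156.0000. Δ = (V_up−V_dn)/(S_up−S_dn) = (10.6990−0.0000)/(171.6000−115.4400) = 0.1905. V = [p*·10.6990 + (1−p*)·0.0000]/1.03 = 8.3676. B = V − Δ·S = -21.3519.
Each (Δ,B) replicates both successor values, so the strategy is self-financing and V0 is arbitrage-free.

(0,0): Delta=0.1905 Bond=-21.3519
(1,0): Delta=0.0000 Bond=0.0000
(1,1): Delta=0.2214 Bond=-27.3010
V0=8.3676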